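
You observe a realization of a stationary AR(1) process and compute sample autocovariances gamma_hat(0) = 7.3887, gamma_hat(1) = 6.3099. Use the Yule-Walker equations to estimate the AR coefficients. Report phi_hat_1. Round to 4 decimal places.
\hat\phi_{1} = 0.8540

The Yule-Walker equations for an AR(p) process read, in matrix form,
  Gamma_p phi = r_p,   with   (Gamma_p)_{ij} = gamma(|i - j|),
                       (r_p)_i = gamma(i),   i,j = 1..p.
Substitute the sample gammas (Toeplitz matrix and right-hand side of size 1):
  Gamma_p = [[7.3887]]
  r_p     = [6.3099]
With p = 1 this is the single equation gamma(0) phi_1 = gamma(1):
  phi_hat_1 = gamma(1) / gamma(0) = 6.3099 / 7.3887 = 0.8540.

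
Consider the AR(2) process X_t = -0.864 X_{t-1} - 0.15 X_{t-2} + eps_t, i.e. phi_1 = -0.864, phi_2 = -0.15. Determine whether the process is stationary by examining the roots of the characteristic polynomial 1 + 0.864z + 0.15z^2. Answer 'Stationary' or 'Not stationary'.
\text{Stationary}

The AR(p) characteristic polynomial is P(z) = 1 + 0.864z + 0.15z^2.
Stationarity requires all roots to lie outside the unit circle, i.e. |z| > 1 for every root.
Set 1 + (0.864) z + (0.15) z^2 = 0, i.e. a z^2 + b z + c = 0 with a = 0.15, b = 0.864, c = 1.
Discriminant D = b^2 - 4ac = (0.864)^2 - 4*(0.15)*1 = 0.746496 - (0.6) = 0.146496.
D >= 0, so the roots are real: z = (-b +/- sqrt(D)) / (2a) = (-0.864 +/- 0.382748) / (0.3).
  z_1 = (-0.864 + 0.382748) / (0.3) = -1.6042,   |z_1| = 1.6042.
  z_2 = (-0.864 - 0.382748) / (0.3) = -4.1558,   |z_2| = 4.1558.
Moduli of all roots: 1.6042, 4.1558.
All moduli strictly greater than 1? Yes.
Verdict: Stationary.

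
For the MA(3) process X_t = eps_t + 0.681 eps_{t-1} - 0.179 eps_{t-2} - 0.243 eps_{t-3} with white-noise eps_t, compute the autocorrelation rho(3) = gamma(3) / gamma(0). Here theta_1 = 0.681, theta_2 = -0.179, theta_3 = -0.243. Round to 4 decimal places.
\rho(3) = -0.1563

For an MA(q) process with theta_0 = 1, the autocovariance is
  gamma(k) = sigma^2 * sum_{i=0..q-k} theta_i * theta_{i+k},
and rho(k) = gamma(k) / gamma(0). Sigma^2 cancels.
  numerator   = (1)*(-0.243) = -0.243.
  denominator = (1)^2 + (0.681)^2 + (-0.179)^2 + (-0.243)^2 = 1.554851.
  rho(3) = -0.243 / 1.554851 = -0.1563.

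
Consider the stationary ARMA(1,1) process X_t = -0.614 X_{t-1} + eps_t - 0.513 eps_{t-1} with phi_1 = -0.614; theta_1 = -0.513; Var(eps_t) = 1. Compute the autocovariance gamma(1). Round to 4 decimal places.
\gamma(1) = -2.3788

Multiply the model equation by X_{t-k} and take expectations. With theta_0 = psi_0 = 1 and psi_j the MA(infinity) weights, this gives
  gamma(k) - sum_i phi_i gamma(k-i) = c_k,
  c_k = sigma^2 * sum_{j=k..q} theta_j psi_{j-k}   (c_k = 0 for k > q),
using gamma(-m) = gamma(m).
psi-weights needed (psi_j = theta_j + sum_i phi_i psi_{j-i}):
  psi_1 = theta_1 + phi_1 = -0.513 + (-0.614) = -1.127
Right-hand sides:
  c_0 = sigma^2 (1 + theta_1 psi_1) = 1 * (1 + (-0.513)(-1.127)) = 1 * 1.578151 = 1.578151
  c_1 = sigma^2 theta_1 = 1 * (-0.513) = -0.513
  c_2 = 0
Equations for k = 0 and k = 1 (AR order 1):
  gamma(0) = phi_1 gamma(1) + c_0
  gamma(1) = phi_1 gamma(0) + c_1
Substituting the second into the first: gamma(0) (1 - phi_1^2) = c_0 + phi_1 c_1, so
  gamma(0) = (c_0 + phi_1 c_1) / (1 - phi_1^2) = (1.578151 + (-0.614)(-0.513)) / (1 - (-0.614)^2) = 1.893133 / 0.623004 = 3.038717.
  gamma(1) = phi_1 gamma(0) + c_1 = (-0.614)(3.038717) + (-0.513) = -2.378772.
Therefore gamma(1) = -2.3788 (to 4 decimal places).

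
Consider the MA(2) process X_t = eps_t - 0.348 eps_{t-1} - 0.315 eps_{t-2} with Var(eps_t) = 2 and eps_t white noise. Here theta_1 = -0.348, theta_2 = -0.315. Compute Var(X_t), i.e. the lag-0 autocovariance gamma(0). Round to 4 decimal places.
\gamma(0) = 2.4407

For an MA(q) process X_t = eps_t + sum_i theta_i eps_{t-i} with
Var(eps_t) = sigma^2, the variance is
  gamma(0) = sigma^2 * (1 + sum_i theta_i^2).
  sum_i theta_i^2 = (-0.348)^2 + (-0.315)^2 = 0.121104 + 0.099225 = 0.220329.
  gamma(0) = 2 * (1 + 0.220329) = 2 * 1.220329 = 2.440658, which rounds to 2.4407.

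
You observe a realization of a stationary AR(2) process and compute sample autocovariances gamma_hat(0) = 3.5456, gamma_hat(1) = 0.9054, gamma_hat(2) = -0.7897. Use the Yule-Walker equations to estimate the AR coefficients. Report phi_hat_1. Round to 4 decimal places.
\hat\phi_{1} = 0.3340

The Yule-Walker equations for an AR(p) process read, in matrix form,
  Gamma_p phi = r_p,   with   (Gamma_p)_{ij} = gamma(|i - j|),
                       (r_p)_i = gamma(i),   i,j = 1..p.
Substitute the sample gammas (Toeplitz matrix and right-hand side of size 2):
  Gamma_p = [[3.5456, 0.9054], [0.9054, 3.5456]]
  r_p     = [0.9054, -0.7897]
Written out:
  3.5456 phi_1 + 0.9054 phi_2 = 0.9054
  0.9054 phi_1 + 3.5456 phi_2 = -0.7897
Solve by Cramer's rule:
  det = gamma(0)^2 - gamma(1)^2 = (3.5456)^2 - (0.9054)^2 = 12.57127936 - 0.81974916 = 11.7515302
  phi_hat_1 = [gamma(1) gamma(0) - gamma(1) gamma(2)] / det = [(0.9054)(3.5456) - (0.9054)(-0.7897)] / 11.7515302 = 3.92518062 / 11.7515302 = 0.334
  phi_hat_2 = [gamma(0) gamma(2) - gamma(1)^2] / det = [(3.5456)(-0.7897) - (0.9054)^2] / 11.7515302 = -3.61970948 / 11.7515302 = -0.308
So phi_hat = [0.3340, -0.3080].
Therefore phi_hat_1 = 0.3340.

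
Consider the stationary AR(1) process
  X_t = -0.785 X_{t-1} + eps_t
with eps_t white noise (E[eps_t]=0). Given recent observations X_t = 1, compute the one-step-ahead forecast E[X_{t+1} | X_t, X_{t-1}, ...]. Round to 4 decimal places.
E[X_{t+1} \mid \mathcal F_t] = -0.7850

For an AR(p) model X_t = c + sum_i phi_i X_{t-i} + eps_t, the
one-step-ahead conditional mean is
  E[X_{t+1} | X_t, ...] = c + sum_i phi_i X_{t+1-i}.
Substitute known values:
  E[X_{t+1} | ...] = (-0.785) * (1)
                   = -0.7850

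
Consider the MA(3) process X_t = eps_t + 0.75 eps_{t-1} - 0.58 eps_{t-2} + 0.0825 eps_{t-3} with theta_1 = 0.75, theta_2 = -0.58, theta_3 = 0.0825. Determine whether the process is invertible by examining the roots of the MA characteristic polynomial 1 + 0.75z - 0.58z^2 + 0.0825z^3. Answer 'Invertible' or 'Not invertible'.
\text{Not invertible}

The MA(q) characteristic polynomial is P(z) = 1 + 0.75z - 0.58z^2 + 0.0825z^3.
Invertibility requires all roots to lie outside the unit circle, i.e. |z| > 1 for every root.
Degree 3: look for a simple real root z0 first, then factor out (1 - z/z0) and solve the remaining quadratic.
Testing z0 = 4: P(4) = 1 + (0.75)(4) + (-0.58)(4)^2 + (0.0825)(4)^3
  = 1 + (3) + (-9.28) + (5.28) = 0.  So z_0 = 4 is a root, |z_0| = 4.
Divide out the factor (1 - 0.25 z) = (1 - z/z0) (since 1/z0 = 0.25):
  P(z) = (1 - 0.25 z)(1 + (1) z + (-0.33) z^2)
  [check: z-coef 1 - (0.25) = 0.75; z^2-coef -0.33 - (0.25)(1) = -0.58; z^3-coef -(0.25)(-0.33) = 0.0825.]
Remaining roots from the quadratic factor 1 + (1) z + (-0.33) z^2:
  Set 1 + (1) z + (-0.33) z^2 = 0, i.e. a z^2 + b z + c = 0 with a = -0.33, b = 1, c = 1.
  Discriminant D = b^2 - 4ac = (1)^2 - 4*(-0.33)*1 = 1 - (-1.32) = 2.32.
  D >= 0, so the roots are real: z = (-b +/- sqrt(D)) / (2a) = (-1 +/- 1.523155) / (-0.66).
    z_1 = (-1 + 1.523155) / (-0.66) = -0.7927,   |z_1| = 0.7927.
    z_2 = (-1 - 1.523155) / (-0.66) = 3.823,   |z_2| = 3.823.
Moduli of all roots: 4.0000, 0.7927, 3.8230.
All moduli strictly greater than 1? No.
Verdict: Not invertible.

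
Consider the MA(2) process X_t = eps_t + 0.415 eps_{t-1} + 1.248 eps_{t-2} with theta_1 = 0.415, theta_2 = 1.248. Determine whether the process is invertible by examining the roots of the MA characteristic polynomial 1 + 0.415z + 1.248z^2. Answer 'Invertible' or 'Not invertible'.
\text{Not invertible}

The MA(q) characteristic polynomial is P(z) = 1 + 0.415z + 1.248z^2.
Invertibility requires all roots to lie outside the unit circle, i.e. |z| > 1 for every root.
Set 1 + (0.415) z + (1.248) z^2 = 0, i.e. a z^2 + b z + c = 0 with a = 1.248, b = 0.415, c = 1.
Discriminant D = b^2 - 4ac = (0.415)^2 - 4*(1.248)*1 = 0.172225 - (4.992) = -4.819775.
D < 0, so the roots are the complex-conjugate pair z = (-b +/- i sqrt(-D)) / (2a) = -0.1663 +/- 0.8796i.
For a conjugate pair |z|^2 = z * conj(z) = (product of roots) = c/a = 1/(1.248) = 0.801282, so |z| = sqrt(0.801282) = 0.8951 for both roots.
Moduli of all roots: 0.8951, 0.8951.
All moduli strictly greater than 1? No.
Verdict: Not invertible.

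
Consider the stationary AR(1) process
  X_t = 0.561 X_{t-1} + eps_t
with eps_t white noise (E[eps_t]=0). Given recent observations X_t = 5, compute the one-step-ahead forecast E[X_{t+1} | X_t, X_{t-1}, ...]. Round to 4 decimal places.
E[X_{t+1} \mid \mathcal F_t] = 2.8050

For an AR(p) model X_t = c + sum_i phi_i X_{t-i} + eps_t, the
one-step-ahead conditional mean is
  E[X_{t+1} | X_t, ...] = c + sum_i phi_i X_{t+1-i}.
Substitute known values:
  E[X_{t+1} | ...] = (0.561) * (5)
                   = 2.8050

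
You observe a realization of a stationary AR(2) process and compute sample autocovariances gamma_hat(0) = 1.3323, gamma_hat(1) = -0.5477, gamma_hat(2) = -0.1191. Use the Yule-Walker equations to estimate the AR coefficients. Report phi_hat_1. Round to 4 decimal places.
\hat\phi_{1} = -0.5389

The Yule-Walker equations for an AR(p) process read, in matrix form,
  Gamma_p phi = r_p,   with   (Gamma_p)_{ij} = gamma(|i - j|),
                       (r_p)_i = gamma(i),   i,j = 1..p.
Substitute the sample gammas (Toeplitz matrix and right-hand side of size 2):
  Gamma_p = [[1.3323, -0.5477], [-0.5477, 1.3323]]
  r_p     = [-0.5477, -0.1191]
Written out:
  1.3323 phi_1 - 0.5477 phi_2 = -0.5477
  -0.5477 phi_1 + 1.3323 phi_2 = -0.1191
Solve by Cramer's rule:
  det = gamma(0)^2 - gamma(1)^2 = (1.3323)^2 - (-0.5477)^2 = 1.77502329 - 0.29997529 = 1.475048
  phi_hat_1 = [gamma(1) gamma(0) - gamma(1) gamma(2)] / det = [(-0.5477)(1.3323) - (-0.5477)(-0.1191)] / 1.475048 = -0.79493178 / 1.475048 = -0.5389
  phi_hat_2 = [gamma(0) gamma(2) - gamma(1)^2] / det = [(1.3323)(-0.1191) - (-0.5477)^2] / 1.475048 = -0.45865222 / 1.475048 = -0.3109
So phi_hat = [-0.5389, -0.3109].
Therefore phi_hat_1 = -0.5389.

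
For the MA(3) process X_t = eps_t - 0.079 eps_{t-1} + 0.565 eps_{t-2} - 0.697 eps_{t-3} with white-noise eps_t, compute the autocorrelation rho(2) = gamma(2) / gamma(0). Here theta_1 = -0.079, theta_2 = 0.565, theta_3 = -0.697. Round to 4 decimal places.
\rho(2) = 0.3423

For an MA(q) process with theta_0 = 1, the autocovariance is
  gamma(k) = sigma^2 * sum_{i=0..q-k} theta_i * theta_{i+k},
and rho(k) = gamma(k) / gamma(0). Sigma^2 cancels.
  numerator   = (1)*(0.565) + (-0.079)*(-0.697) = 0.620063.
  denominator = (1)^2 + (-0.079)^2 + (0.565)^2 + (-0.697)^2 = 1.811275.
  rho(2) = 0.620063 / 1.811275 = 0.3423.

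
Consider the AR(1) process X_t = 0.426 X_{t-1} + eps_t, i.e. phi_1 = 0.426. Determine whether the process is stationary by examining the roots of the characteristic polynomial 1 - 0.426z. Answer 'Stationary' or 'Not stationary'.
\text{Stationary}

The AR(p) characteristic polynomial is P(z) = 1 - 0.426z.
Stationarity requires all roots to lie outside the unit circle, i.e. |z| > 1 for every root.
This is linear in z: 1 + (-0.426) z = 0  =>  z = -1/(-0.426) = 2.347418,  |z| = 2.347418.
Moduli of all roots: 2.3474.
All moduli strictly greater than 1? Yes.
Verdict: Stationary.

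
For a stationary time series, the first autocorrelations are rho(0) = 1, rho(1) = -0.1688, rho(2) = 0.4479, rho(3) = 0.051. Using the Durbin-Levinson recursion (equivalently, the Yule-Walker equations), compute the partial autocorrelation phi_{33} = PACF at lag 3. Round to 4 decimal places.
\phi_{33} = 0.2111

The PACF at lag k is phi_{kk}, the last component of the solution
to the Yule-Walker system G_k phi = r_k where
  (G_k)_{ij} = rho(|i - j|), (r_k)_i = rho(i), i,j = 1..k.
Equivalently, Durbin-Levinson gives phi_{kk} iteratively:
  phi_{11} = rho(1)
  phi_{kk} = [rho(k) - sum_{j=1..k-1} phi_{k-1,j} rho(k-j)]
            / [1 - sum_{j=1..k-1} phi_{k-1,j} rho(j)],
  phi_{k,j} = phi_{k-1,j} - phi_{kk} phi_{k-1,k-j},  j = 1..k-1.
Step k = 1:
  phi_11 = rho(1) = -0.1688.
Step k = 2:
  phi_22 = [rho(2) - phi_11 rho(1)] / [1 - phi_11 rho(1)] = [0.4479 - (-0.1688)(-0.1688)] / [1 - (-0.1688)(-0.1688)]
         = 0.41940656 / 0.97150656 = 0.431707.
  Update: phi_21 = phi_11 - phi_22 phi_11 = -0.1688 - (0.431707)(-0.1688) = -0.095928.
Step k = 3:
  phi_33 = [rho(3) - phi_21 rho(2) - phi_22 rho(1)] / [1 - phi_21 rho(1) - phi_22 rho(2)]
    numerator   = 0.051 - (-0.095928)(0.4479) - (0.431707)(-0.1688) = 0.16683827
    denominator = 1 - (-0.095928)(-0.1688) - (0.431707)(0.4479) = 0.79044565
  phi_33 = 0.16683827 / 0.79044565 = 0.2111.
Therefore phi_{33} = 0.2111.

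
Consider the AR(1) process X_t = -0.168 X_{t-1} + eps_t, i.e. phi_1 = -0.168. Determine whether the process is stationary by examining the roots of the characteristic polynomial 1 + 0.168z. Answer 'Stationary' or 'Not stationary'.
\text{Stationary}

The AR(p) characteristic polynomial is P(z) = 1 + 0.168z.
Stationarity requires all roots to lie outside the unit circle, i.e. |z| > 1 for every root.
This is linear in z: 1 + (0.168) z = 0  =>  z = -1/(0.168) = -5.952381,  |z| = 5.952381.
Moduli of all roots: 5.9524.
All moduli strictly greater than 1? Yes.
Verdict: Stationary.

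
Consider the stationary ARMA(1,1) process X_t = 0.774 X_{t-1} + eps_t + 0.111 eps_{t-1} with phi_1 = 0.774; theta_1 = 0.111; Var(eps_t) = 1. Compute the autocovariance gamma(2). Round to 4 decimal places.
\gamma(2) = 1.8553

Multiply the model equation by X_{t-k} and take expectations. With theta_0 = psi_0 = 1 and psi_j the MA(infinity) weights, this gives
  gamma(k) - sum_i phi_i gamma(k-i) = c_k,
  c_k = sigma^2 * sum_{j=k..q} theta_j psi_{j-k}   (c_k = 0 for k > q),
using gamma(-m) = gamma(m).
psi-weights needed (psi_j = theta_j + sum_i phi_i psi_{j-i}):
  psi_1 = theta_1 + phi_1 = 0.111 + (0.774) = 0.885
Right-hand sides:
  c_0 = sigma^2 (1 + theta_1 psi_1) = 1 * (1 + (0.111)(0.885)) = 1 * 1.098235 = 1.098235
  c_1 = sigma^2 theta_1 = 1 * (0.111) = 0.111
  c_2 = 0
Equations for k = 0 and k = 1 (AR order 1):
  gamma(0) = phi_1 gamma(1) + c_0
  gamma(1) = phi_1 gamma(0) + c_1
Substituting the second into the first: gamma(0) (1 - phi_1^2) = c_0 + phi_1 c_1, so
  gamma(0) = (c_0 + phi_1 c_1) / (1 - phi_1^2) = (1.098235 + (0.774)(0.111)) / (1 - (0.774)^2) = 1.184149 / 0.400924 = 2.95355.
  gamma(1) = phi_1 gamma(0) + c_1 = (0.774)(2.95355) + (0.111) = 2.397048.
For k = 2 (> q): gamma(2) = phi_1 gamma(1) = (0.774)(2.397048) = 1.855315.
Therefore gamma(2) = 1.8553 (to 4 decimal places).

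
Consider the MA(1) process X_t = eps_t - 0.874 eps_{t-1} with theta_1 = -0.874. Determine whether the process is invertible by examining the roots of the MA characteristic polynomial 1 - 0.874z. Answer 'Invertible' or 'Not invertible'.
\text{Invertible}

The MA(q) characteristic polynomial is P(z) = 1 - 0.874z.
Invertibility requires all roots to lie outside the unit circle, i.e. |z| > 1 for every root.
This is linear in z: 1 + (-0.874) z = 0  =>  z = -1/(-0.874) = 1.144165,  |z| = 1.144165.
Moduli of all roots: 1.1442.
All moduli strictly greater than 1? Yes.
Verdict: Invertible.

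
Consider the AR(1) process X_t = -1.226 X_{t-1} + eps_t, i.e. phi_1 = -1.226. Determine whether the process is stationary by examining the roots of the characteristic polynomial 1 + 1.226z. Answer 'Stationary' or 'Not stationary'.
\text{Not stationary}

The AR(p) characteristic polynomial is P(z) = 1 + 1.226z.
Stationarity requires all roots to lie outside the unit circle, i.e. |z| > 1 for every root.
This is linear in z: 1 + (1.226) z = 0  =>  z = -1/(1.226) = -0.815661,  |z| = 0.815661.
Moduli of all roots: 0.8157.
All moduli strictly greater than 1? No.
Verdict: Not stationary.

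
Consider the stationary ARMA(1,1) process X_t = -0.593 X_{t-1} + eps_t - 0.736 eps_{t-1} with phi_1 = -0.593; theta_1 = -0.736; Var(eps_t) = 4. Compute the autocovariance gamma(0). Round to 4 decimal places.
\gamma(0) = 14.8968

Multiply the model equation by X_{t-k} and take expectations. With theta_0 = psi_0 = 1 and psi_j the MA(infinity) weights, this gives
  gamma(k) - sum_i phi_i gamma(k-i) = c_k,
  c_k = sigma^2 * sum_{j=k..q} theta_j psi_{j-k}   (c_k = 0 for k > q),
using gamma(-m) = gamma(m).
psi-weights needed (psi_j = theta_j + sum_i phi_i psi_{j-i}):
  psi_1 = theta_1 + phi_1 = -0.736 + (-0.593) = -1.329
Right-hand sides:
  c_0 = sigma^2 (1 + theta_1 psi_1) = 4 * (1 + (-0.736)(-1.329)) = 4 * 1.978144 = 7.912576
  c_1 = sigma^2 theta_1 = 4 * (-0.736) = -2.944
  c_2 = 0
Equations for k = 0 and k = 1 (AR order 1):
  gamma(0) = phi_1 gamma(1) + c_0
  gamma(1) = phi_1 gamma(0) + c_1
Substituting the second into the first: gamma(0) (1 - phi_1^2) = c_0 + phi_1 c_1, so
  gamma(0) = (c_0 + phi_1 c_1) / (1 - phi_1^2) = (7.912576 + (-0.593)(-2.944)) / (1 - (-0.593)^2) = 9.658368 / 0.648351 = 14.89682.
Therefore gamma(0) = 14.8968 (to 4 decimal places).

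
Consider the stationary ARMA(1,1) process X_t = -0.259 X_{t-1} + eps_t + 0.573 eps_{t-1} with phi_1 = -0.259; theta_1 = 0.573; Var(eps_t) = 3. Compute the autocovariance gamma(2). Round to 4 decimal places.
\gamma(2) = -0.2227

Multiply the model equation by X_{t-k} and take expectations. With theta_0 = psi_0 = 1 and psi_j the MA(infinity) weights, this gives
  gamma(k) - sum_i phi_i gamma(k-i) = c_k,
  c_k = sigma^2 * sum_{j=k..q} theta_j psi_{j-k}   (c_k = 0 for k > q),
using gamma(-m) = gamma(m).
psi-weights needed (psi_j = theta_j + sum_i phi_i psi_{j-i}):
  psi_1 = theta_1 + phi_1 = 0.573 + (-0.259) = 0.314
Right-hand sides:
  c_0 = sigma^2 (1 + theta_1 psi_1) = 3 * (1 + (0.573)(0.314)) = 3 * 1.179922 = 3.539766
  c_1 = sigma^2 theta_1 = 3 * (0.573) = 1.719
  c_2 = 0
Equations for k = 0 and k = 1 (AR order 1):
  gamma(0) = phi_1 gamma(1) + c_0
  gamma(1) = phi_1 gamma(0) + c_1
Substituting the second into the first: gamma(0) (1 - phi_1^2) = c_0 + phi_1 c_1, so
  gamma(0) = (c_0 + phi_1 c_1) / (1 - phi_1^2) = (3.539766 + (-0.259)(1.719)) / (1 - (-0.259)^2) = 3.094545 / 0.932919 = 3.317056.
  gamma(1) = phi_1 gamma(0) + c_1 = (-0.259)(3.317056) + (1.719) = 0.859882.
For k = 2 (> q): gamma(2) = phi_1 gamma(1) = (-0.259)(0.859882) = -0.22271.
Therefore gamma(2) = -0.2227 (to 4 decimal places).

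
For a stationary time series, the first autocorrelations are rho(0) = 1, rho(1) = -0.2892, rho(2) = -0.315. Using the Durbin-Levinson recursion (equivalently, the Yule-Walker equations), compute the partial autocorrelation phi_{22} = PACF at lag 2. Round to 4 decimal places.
\phi_{22} = -0.4350

The PACF at lag k is phi_{kk}, the last component of the solution
to the Yule-Walker system G_k phi = r_k where
  (G_k)_{ij} = rho(|i - j|), (r_k)_i = rho(i), i,j = 1..k.
Equivalently, Durbin-Levinson gives phi_{kk} iteratively:
  phi_{11} = rho(1)
  phi_{kk} = [rho(k) - sum_{j=1..k-1} phi_{k-1,j} rho(k-j)]
            / [1 - sum_{j=1..k-1} phi_{k-1,j} rho(j)],
  phi_{k,j} = phi_{k-1,j} - phi_{kk} phi_{k-1,k-j},  j = 1..k-1.
Step k = 1:
  phi_11 = rho(1) = -0.2892.
Step k = 2:
  phi_22 = [rho(2) - phi_11 rho(1)] / [1 - phi_11 rho(1)] = [-0.315 - (-0.2892)(-0.2892)] / [1 - (-0.2892)(-0.2892)]
         = -0.39863664 / 0.91636336 = -0.435.
Therefore phi_{22} = -0.4350.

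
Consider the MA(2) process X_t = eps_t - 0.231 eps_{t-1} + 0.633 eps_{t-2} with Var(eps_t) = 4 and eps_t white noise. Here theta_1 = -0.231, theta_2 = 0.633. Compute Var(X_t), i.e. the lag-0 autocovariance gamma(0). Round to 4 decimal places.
\gamma(0) = 5.8162

For an MA(q) process X_t = eps_t + sum_i theta_i eps_{t-i} with
Var(eps_t) = sigma^2, the variance is
  gamma(0) = sigma^2 * (1 + sum_i theta_i^2).
  sum_i theta_i^2 = (-0.231)^2 + (0.633)^2 = 0.053361 + 0.400689 = 0.45405.
  gamma(0) = 4 * (1 + 0.45405) = 4 * 1.45405 = 5.8162.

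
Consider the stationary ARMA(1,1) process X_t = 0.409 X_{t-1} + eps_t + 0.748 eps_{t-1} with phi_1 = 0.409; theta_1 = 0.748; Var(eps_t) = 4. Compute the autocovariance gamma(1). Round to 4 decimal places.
\gamma(1) = 7.2580

Multiply the model equation by X_{t-k} and take expectations. With theta_0 = psi_0 = 1 and psi_j the MA(infinity) weights, this gives
  gamma(k) - sum_i phi_i gamma(k-i) = c_k,
  c_k = sigma^2 * sum_{j=k..q} theta_j psi_{j-k}   (c_k = 0 for k > q),
using gamma(-m) = gamma(m).
psi-weights needed (psi_j = theta_j + sum_i phi_i psi_{j-i}):
  psi_1 = theta_1 + phi_1 = 0.748 + (0.409) = 1.157
Right-hand sides:
  c_0 = sigma^2 (1 + theta_1 psi_1) = 4 * (1 + (0.748)(1.157)) = 4 * 1.865436 = 7.461744
  c_1 = sigma^2 theta_1 = 4 * (0.748) = 2.992
  c_2 = 0
Equations for k = 0 and k = 1 (AR order 1):
  gamma(0) = phi_1 gamma(1) + c_0
  gamma(1) = phi_1 gamma(0) + c_1
Substituting the second into the first: gamma(0) (1 - phi_1^2) = c_0 + phi_1 c_1, so
  gamma(0) = (c_0 + phi_1 c_1) / (1 - phi_1^2) = (7.461744 + (0.409)(2.992)) / (1 - (0.409)^2) = 8.685472 / 0.832719 = 10.430256.
  gamma(1) = phi_1 gamma(0) + c_1 = (0.409)(10.430256) + (2.992) = 7.257975.
Therefore gamma(1) = 7.2580 (to 4 decimal places).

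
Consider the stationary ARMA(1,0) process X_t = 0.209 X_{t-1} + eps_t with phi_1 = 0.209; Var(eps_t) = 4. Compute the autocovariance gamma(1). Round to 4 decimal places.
\gamma(1) = 0.8742

Multiply the model equation by X_{t-k} and take expectations. With theta_0 = psi_0 = 1 and psi_j the MA(infinity) weights, this gives
  gamma(k) - sum_i phi_i gamma(k-i) = c_k,
  c_k = sigma^2 * sum_{j=k..q} theta_j psi_{j-k}   (c_k = 0 for k > q),
using gamma(-m) = gamma(m).
Pure AR (q = 0): c_0 = sigma^2 = 4, c_k = 0 for k >= 1.
Equations for k = 0 and k = 1 (AR order 1):
  gamma(0) = phi_1 gamma(1) + c_0
  gamma(1) = phi_1 gamma(0) + c_1
Substituting the second into the first: gamma(0) (1 - phi_1^2) = c_0 + phi_1 c_1, so
  gamma(0) = c_0 / (1 - phi_1^2) = 4 / (1 - (0.209)^2) = 4 / 0.956319 = 4.182705.
  gamma(1) = phi_1 gamma(0) = (0.209)(4.182705) = 0.874185.
Therefore gamma(1) = 0.8742 (to 4 decimal places).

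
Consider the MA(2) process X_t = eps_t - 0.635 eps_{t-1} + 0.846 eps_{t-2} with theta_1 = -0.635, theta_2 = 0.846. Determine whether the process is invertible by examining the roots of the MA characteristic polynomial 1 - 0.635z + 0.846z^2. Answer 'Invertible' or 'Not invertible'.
\text{Invertible}

The MA(q) characteristic polynomial is P(z) = 1 - 0.635z + 0.846z^2.
Invertibility requires all roots to lie outside the unit circle, i.e. |z| > 1 for every root.
Set 1 + (-0.635) z + (0.846) z^2 = 0, i.e. a z^2 + b z + c = 0 with a = 0.846, b = -0.635, c = 1.
Discriminant D = b^2 - 4ac = (-0.635)^2 - 4*(0.846)*1 = 0.403225 - (3.384) = -2.980775.
D < 0, so the roots are the complex-conjugate pair z = (-b +/- i sqrt(-D)) / (2a) = 0.3753 +/- 1.0204i.
For a conjugate pair |z|^2 = z * conj(z) = (product of roots) = c/a = 1/(0.846) = 1.182033, so |z| = sqrt(1.182033) = 1.0872 for both roots.
Moduli of all roots: 1.0872, 1.0872.
All moduli strictly greater than 1? Yes.
Verdict: Invertible.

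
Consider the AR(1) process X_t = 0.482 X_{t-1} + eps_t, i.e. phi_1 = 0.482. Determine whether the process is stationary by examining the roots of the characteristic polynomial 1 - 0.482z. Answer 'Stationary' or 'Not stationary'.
\text{Stationary}

The AR(p) characteristic polynomial is P(z) = 1 - 0.482z.
Stationarity requires all roots to lie outside the unit circle, i.e. |z| > 1 for every root.
This is linear in z: 1 + (-0.482) z = 0  =>  z = -1/(-0.482) = 2.074689,  |z| = 2.074689.
Moduli of all roots: 2.0747.
All moduli strictly greater than 1? Yes.
Verdict: Stationary.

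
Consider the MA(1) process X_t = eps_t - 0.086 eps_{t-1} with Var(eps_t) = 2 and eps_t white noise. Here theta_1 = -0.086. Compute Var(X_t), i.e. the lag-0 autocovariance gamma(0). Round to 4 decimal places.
\gamma(0) = 2.0148

For an MA(q) process X_t = eps_t + sum_i theta_i eps_{t-i} with
Var(eps_t) = sigma^2, the variance is
  gamma(0) = sigma^2 * (1 + sum_i theta_i^2).
  sum_i theta_i^2 = (-0.086)^2 = 0.007396.
  gamma(0) = 2 * (1 + 0.007396) = 2 * 1.007396 = 2.014792, which rounds to 2.0148.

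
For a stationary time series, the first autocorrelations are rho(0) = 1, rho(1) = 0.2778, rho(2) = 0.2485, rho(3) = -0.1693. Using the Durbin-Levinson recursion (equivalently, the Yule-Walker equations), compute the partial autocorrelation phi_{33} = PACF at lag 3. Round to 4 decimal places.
\phi_{33} = -0.3110

The PACF at lag k is phi_{kk}, the last component of the solution
to the Yule-Walker system G_k phi = r_k where
  (G_k)_{ij} = rho(|i - j|), (r_k)_i = rho(i), i,j = 1..k.
Equivalently, Durbin-Levinson gives phi_{kk} iteratively:
  phi_{11} = rho(1)
  phi_{kk} = [rho(k) - sum_{j=1..k-1} phi_{k-1,j} rho(k-j)]
            / [1 - sum_{j=1..k-1} phi_{k-1,j} rho(j)],
  phi_{k,j} = phi_{k-1,j} - phi_{kk} phi_{k-1,k-j},  j = 1..k-1.
Step k = 1:
  phi_11 = rho(1) = 0.2778.
Step k = 2:
  phi_22 = [rho(2) - phi_11 rho(1)] / [1 - phi_11 rho(1)] = [0.2485 - (0.2778)(0.2778)] / [1 - (0.2778)(0.2778)]
         = 0.17132716 / 0.92282716 = 0.185655.
  Update: phi_21 = phi_11 - phi_22 phi_11 = 0.2778 - (0.185655)(0.2778) = 0.226225.
Step k = 3:
  phi_33 = [rho(3) - phi_21 rho(2) - phi_22 rho(1)] / [1 - phi_21 rho(1) - phi_22 rho(2)]
    numerator   = -0.1693 - (0.226225)(0.2485) - (0.185655)(0.2778) = -0.27709181
    denominator = 1 - (0.226225)(0.2778) - (0.185655)(0.2485) = 0.89101947
  phi_33 = -0.27709181 / 0.89101947 = -0.311.
Therefore phi_{33} = -0.3110.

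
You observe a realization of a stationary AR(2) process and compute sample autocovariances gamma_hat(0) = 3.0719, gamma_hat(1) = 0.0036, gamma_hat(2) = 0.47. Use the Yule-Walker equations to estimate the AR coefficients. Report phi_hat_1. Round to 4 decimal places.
\hat\phi_{1} = 0.0010

The Yule-Walker equations for an AR(p) process read, in matrix form,
  Gamma_p phi = r_p,   with   (Gamma_p)_{ij} = gamma(|i - j|),
                       (r_p)_i = gamma(i),   i,j = 1..p.
Substitute the sample gammas (Toeplitz matrix and right-hand side of size 2):
  Gamma_p = [[3.0719, 0.0036], [0.0036, 3.0719]]
  r_p     = [0.0036, 0.47]
Written out:
  3.0719 phi_1 + 0.0036 phi_2 = 0.0036
  0.0036 phi_1 + 3.0719 phi_2 = 0.47
Solve by Cramer's rule:
  det = gamma(0)^2 - gamma(1)^2 = (3.0719)^2 - (0.0036)^2 = 9.43656961 - 0.00001296 = 9.43655665
  phi_hat_1 = [gamma(1) gamma(0) - gamma(1) gamma(2)] / det = [(0.0036)(3.0719) - (0.0036)(0.47)] / 9.43655665 = 0.00936684 / 9.43655665 = 0.001
  phi_hat_2 = [gamma(0) gamma(2) - gamma(1)^2] / det = [(3.0719)(0.47) - (0.0036)^2] / 9.43655665 = 1.44378004 / 9.43655665 = 0.153
So phi_hat = [0.0010, 0.1530].
Therefore phi_hat_1 = 0.0010.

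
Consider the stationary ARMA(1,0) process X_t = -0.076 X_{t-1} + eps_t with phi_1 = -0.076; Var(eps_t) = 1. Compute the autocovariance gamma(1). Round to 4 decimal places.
\gamma(1) = -0.0764

Multiply the model equation by X_{t-k} and take expectations. With theta_0 = psi_0 = 1 and psi_j the MA(infinity) weights, this gives
  gamma(k) - sum_i phi_i gamma(k-i) = c_k,
  c_k = sigma^2 * sum_{j=k..q} theta_j psi_{j-k}   (c_k = 0 for k > q),
using gamma(-m) = gamma(m).
Pure AR (q = 0): c_0 = sigma^2 = 1, c_k = 0 for k >= 1.
Equations for k = 0 and k = 1 (AR order 1):
  gamma(0) = phi_1 gamma(1) + c_0
  gamma(1) = phi_1 gamma(0) + c_1
Substituting the second into the first: gamma(0) (1 - phi_1^2) = c_0 + phi_1 c_1, so
  gamma(0) = c_0 / (1 - phi_1^2) = 1 / (1 - (-0.076)^2) = 1 / 0.994224 = 1.00581.
  gamma(1) = phi_1 gamma(0) = (-0.076)(1.00581) = -0.076442.
Therefore gamma(1) = -0.0764 (to 4 decimal places).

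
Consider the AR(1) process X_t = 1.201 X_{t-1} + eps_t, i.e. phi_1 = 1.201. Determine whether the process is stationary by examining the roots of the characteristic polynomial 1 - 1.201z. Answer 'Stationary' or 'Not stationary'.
\text{Not stationary}

The AR(p) characteristic polynomial is P(z) = 1 - 1.201z.
Stationarity requires all roots to lie outside the unit circle, i.e. |z| > 1 for every root.
This is linear in z: 1 + (-1.201) z = 0  =>  z = -1/(-1.201) = 0.832639,  |z| = 0.832639.
Moduli of all roots: 0.8326.
All moduli strictly greater than 1? No.
Verdict: Not stationary.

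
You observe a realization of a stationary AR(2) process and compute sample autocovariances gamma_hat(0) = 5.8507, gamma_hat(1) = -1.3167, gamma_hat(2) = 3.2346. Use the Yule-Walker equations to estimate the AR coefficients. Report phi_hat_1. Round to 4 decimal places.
\hat\phi_{1} = -0.1060

The Yule-Walker equations for an AR(p) process read, in matrix form,
  Gamma_p phi = r_p,   with   (Gamma_p)_{ij} = gamma(|i - j|),
                       (r_p)_i = gamma(i),   i,j = 1..p.
Substitute the sample gammas (Toeplitz matrix and right-hand side of size 2):
  Gamma_p = [[5.8507, -1.3167], [-1.3167, 5.8507]]
  r_p     = [-1.3167, 3.2346]
Written out:
  5.8507 phi_1 - 1.3167 phi_2 = -1.3167
  -1.3167 phi_1 + 5.8507 phi_2 = 3.2346
Solve by Cramer's rule:
  det = gamma(0)^2 - gamma(1)^2 = (5.8507)^2 - (-1.3167)^2 = 34.23069049 - 1.73369889 = 32.4969916
  phi_hat_1 = [gamma(1) gamma(0) - gamma(1) gamma(2)] / det = [(-1.3167)(5.8507) - (-1.3167)(3.2346)] / 32.4969916 = -3.44461887 / 32.4969916 = -0.106
  phi_hat_2 = [gamma(0) gamma(2) - gamma(1)^2] / det = [(5.8507)(3.2346) - (-1.3167)^2] / 32.4969916 = 17.19097533 / 32.4969916 = 0.529
So phi_hat = [-0.1060, 0.5290].
Therefore phi_hat_1 = -0.1060.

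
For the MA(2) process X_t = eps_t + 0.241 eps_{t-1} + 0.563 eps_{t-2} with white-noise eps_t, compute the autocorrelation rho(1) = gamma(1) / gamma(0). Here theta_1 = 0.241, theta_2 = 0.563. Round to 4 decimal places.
\rho(1) = 0.2739

For an MA(q) process with theta_0 = 1, the autocovariance is
  gamma(k) = sigma^2 * sum_{i=0..q-k} theta_i * theta_{i+k},
and rho(k) = gamma(k) / gamma(0). Sigma^2 cancels.
  numerator   = (1)*(0.241) + (0.241)*(0.563) = 0.376683.
  denominator = (1)^2 + (0.241)^2 + (0.563)^2 = 1.37505.
  rho(1) = 0.376683 / 1.37505 = 0.2739.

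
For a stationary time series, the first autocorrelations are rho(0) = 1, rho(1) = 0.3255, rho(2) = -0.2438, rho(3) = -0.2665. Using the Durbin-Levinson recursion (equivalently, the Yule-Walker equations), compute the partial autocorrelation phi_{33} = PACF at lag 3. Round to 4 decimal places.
\phi_{33} = -0.0380

The PACF at lag k is phi_{kk}, the last component of the solution
to the Yule-Walker system G_k phi = r_k where
  (G_k)_{ij} = rho(|i - j|), (r_k)_i = rho(i), i,j = 1..k.
Equivalently, Durbin-Levinson gives phi_{kk} iteratively:
  phi_{11} = rho(1)
  phi_{kk} = [rho(k) - sum_{j=1..k-1} phi_{k-1,j} rho(k-j)]
            / [1 - sum_{j=1..k-1} phi_{k-1,j} rho(j)],
  phi_{k,j} = phi_{k-1,j} - phi_{kk} phi_{k-1,k-j},  j = 1..k-1.
Step k = 1:
  phi_11 = rho(1) = 0.3255.
Step k = 2:
  phi_22 = [rho(2) - phi_11 rho(1)] / [1 - phi_11 rho(1)] = [-0.2438 - (0.3255)(0.3255)] / [1 - (0.3255)(0.3255)]
         = -0.34975025 / 0.89404975 = -0.391198.
  Update: phi_21 = phi_11 - phi_22 phi_11 = 0.3255 - (-0.391198)(0.3255) = 0.452835.
Step k = 3:
  phi_33 = [rho(3) - phi_21 rho(2) - phi_22 rho(1)] / [1 - phi_21 rho(1) - phi_22 rho(2)]
    numerator   = -0.2665 - (0.452835)(-0.2438) - (-0.391198)(0.3255) = -0.02876399
    denominator = 1 - (0.452835)(0.3255) - (-0.391198)(-0.2438) = 0.75722824
  phi_33 = -0.02876399 / 0.75722824 = -0.038.
Therefore phi_{33} = -0.0380.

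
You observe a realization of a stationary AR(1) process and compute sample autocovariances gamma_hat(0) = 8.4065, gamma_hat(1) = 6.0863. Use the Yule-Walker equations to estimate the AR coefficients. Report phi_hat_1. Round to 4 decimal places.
\hat\phi_{1} = 0.7240

The Yule-Walker equations for an AR(p) process read, in matrix form,
  Gamma_p phi = r_p,   with   (Gamma_p)_{ij} = gamma(|i - j|),
                       (r_p)_i = gamma(i),   i,j = 1..p.
Substitute the sample gammas (Toeplitz matrix and right-hand side of size 1):
  Gamma_p = [[8.4065]]
  r_p     = [6.0863]
With p = 1 this is the single equation gamma(0) phi_1 = gamma(1):
  phi_hat_1 = gamma(1) / gamma(0) = 6.0863 / 8.4065 = 0.7240.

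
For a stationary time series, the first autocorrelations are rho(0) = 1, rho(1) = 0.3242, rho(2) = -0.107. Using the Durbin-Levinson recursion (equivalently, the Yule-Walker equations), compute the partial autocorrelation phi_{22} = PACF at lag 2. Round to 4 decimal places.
\phi_{22} = -0.2370

The PACF at lag k is phi_{kk}, the last component of the solution
to the Yule-Walker system G_k phi = r_k where
  (G_k)_{ij} = rho(|i - j|), (r_k)_i = rho(i), i,j = 1..k.
Equivalently, Durbin-Levinson gives phi_{kk} iteratively:
  phi_{11} = rho(1)
  phi_{kk} = [rho(k) - sum_{j=1..k-1} phi_{k-1,j} rho(k-j)]
            / [1 - sum_{j=1..k-1} phi_{k-1,j} rho(j)],
  phi_{k,j} = phi_{k-1,j} - phi_{kk} phi_{k-1,k-j},  j = 1..k-1.
Step k = 1:
  phi_11 = rho(1) = 0.3242.
Step k = 2:
  phi_22 = [rho(2) - phi_11 rho(1)] / [1 - phi_11 rho(1)] = [-0.107 - (0.3242)(0.3242)] / [1 - (0.3242)(0.3242)]
         = -0.21210564 / 0.89489436 = -0.237.
Therefore phi_{22} = -0.2370.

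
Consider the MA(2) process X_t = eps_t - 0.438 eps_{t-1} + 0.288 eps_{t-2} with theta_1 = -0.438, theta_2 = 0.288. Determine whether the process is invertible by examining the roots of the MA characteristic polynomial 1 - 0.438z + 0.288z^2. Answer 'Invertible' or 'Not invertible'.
\text{Invertible}

The MA(q) characteristic polynomial is P(z) = 1 - 0.438z + 0.288z^2.
Invertibility requires all roots to lie outside the unit circle, i.e. |z| > 1 for every root.
Set 1 + (-0.438) z + (0.288) z^2 = 0, i.e. a z^2 + b z + c = 0 with a = 0.288, b = -0.438, c = 1.
Discriminant D = b^2 - 4ac = (-0.438)^2 - 4*(0.288)*1 = 0.191844 - (1.152) = -0.960156.
D < 0, so the roots are the complex-conjugate pair z = (-b +/- i sqrt(-D)) / (2a) = 0.7604 +/- 1.7012i.
For a conjugate pair |z|^2 = z * conj(z) = (product of roots) = c/a = 1/(0.288) = 3.472222, so |z| = sqrt(3.472222) = 1.8634 for both roots.
Moduli of all roots: 1.8634, 1.8634.
All moduli strictly greater than 1? Yes.
Verdict: Invertible.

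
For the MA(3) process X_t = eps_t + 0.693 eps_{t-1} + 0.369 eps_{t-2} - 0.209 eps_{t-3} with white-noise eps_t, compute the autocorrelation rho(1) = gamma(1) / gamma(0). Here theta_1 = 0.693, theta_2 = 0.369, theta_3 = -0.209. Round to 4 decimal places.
\rho(1) = 0.5250

For an MA(q) process with theta_0 = 1, the autocovariance is
  gamma(k) = sigma^2 * sum_{i=0..q-k} theta_i * theta_{i+k},
and rho(k) = gamma(k) / gamma(0). Sigma^2 cancels.
  numerator   = (1)*(0.693) + (0.693)*(0.369) + (0.369)*(-0.209) = 0.871596.
  denominator = (1)^2 + (0.693)^2 + (0.369)^2 + (-0.209)^2 = 1.660091.
  rho(1) = 0.871596 / 1.660091 = 0.5250.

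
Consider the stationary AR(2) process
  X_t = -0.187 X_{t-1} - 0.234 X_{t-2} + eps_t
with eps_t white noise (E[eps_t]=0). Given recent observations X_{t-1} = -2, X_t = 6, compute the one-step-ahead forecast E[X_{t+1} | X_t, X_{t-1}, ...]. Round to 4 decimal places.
E[X_{t+1} \mid \mathcal F_t] = -0.6540

For an AR(p) model X_t = c + sum_i phi_i X_{t-i} + eps_t, the
one-step-ahead conditional mean is
  E[X_{t+1} | X_t, ...] = c + sum_i phi_i X_{t+1-i}.
Substitute known values:
  E[X_{t+1} | ...] = (-0.187) * (6) + (-0.234) * (-2)
                   = -0.6540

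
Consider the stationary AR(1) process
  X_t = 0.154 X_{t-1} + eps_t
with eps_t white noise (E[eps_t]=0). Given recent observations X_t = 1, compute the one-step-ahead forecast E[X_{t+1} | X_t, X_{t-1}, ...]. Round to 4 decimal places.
E[X_{t+1} \mid \mathcal F_t] = 0.1540

For an AR(p) model X_t = c + sum_i phi_i X_{t-i} + eps_t, the
one-step-ahead conditional mean is
  E[X_{t+1} | X_t, ...] = c + sum_i phi_i X_{t+1-i}.
Substitute known values:
  E[X_{t+1} | ...] = (0.154) * (1)
                   = 0.1540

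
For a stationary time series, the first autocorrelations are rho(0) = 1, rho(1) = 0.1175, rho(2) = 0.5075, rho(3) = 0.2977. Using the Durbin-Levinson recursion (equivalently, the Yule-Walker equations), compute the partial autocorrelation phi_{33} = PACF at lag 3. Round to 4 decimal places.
\phi_{33} = 0.2829

The PACF at lag k is phi_{kk}, the last component of the solution
to the Yule-Walker system G_k phi = r_k where
  (G_k)_{ij} = rho(|i - j|), (r_k)_i = rho(i), i,j = 1..k.
Equivalently, Durbin-Levinson gives phi_{kk} iteratively:
  phi_{11} = rho(1)
  phi_{kk} = [rho(k) - sum_{j=1..k-1} phi_{k-1,j} rho(k-j)]
            / [1 - sum_{j=1..k-1} phi_{k-1,j} rho(j)],
  phi_{k,j} = phi_{k-1,j} - phi_{kk} phi_{k-1,k-j},  j = 1..k-1.
Step k = 1:
  phi_11 = rho(1) = 0.1175.
Step k = 2:
  phi_22 = [rho(2) - phi_11 rho(1)] / [1 - phi_11 rho(1)] = [0.5075 - (0.1175)(0.1175)] / [1 - (0.1175)(0.1175)]
         = 0.49369375 / 0.98619375 = 0.500605.
  Update: phi_21 = phi_11 - phi_22 phi_11 = 0.1175 - (0.500605)(0.1175) = 0.058679.
Step k = 3:
  phi_33 = [rho(3) - phi_21 rho(2) - phi_22 rho(1)] / [1 - phi_21 rho(1) - phi_22 rho(2)]
    numerator   = 0.2977 - (0.058679)(0.5075) - (0.500605)(0.1175) = 0.20909935
    denominator = 1 - (0.058679)(0.1175) - (0.500605)(0.5075) = 0.73904808
  phi_33 = 0.20909935 / 0.73904808 = 0.2829.
Therefore phi_{33} = 0.2829.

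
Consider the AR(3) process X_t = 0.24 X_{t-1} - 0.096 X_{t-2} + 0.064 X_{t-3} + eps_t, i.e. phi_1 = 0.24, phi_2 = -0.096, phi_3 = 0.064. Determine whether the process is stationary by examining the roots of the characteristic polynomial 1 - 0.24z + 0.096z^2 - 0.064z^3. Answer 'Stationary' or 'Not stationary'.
\text{Stationary}

The AR(p) characteristic polynomial is P(z) = 1 - 0.24z + 0.096z^2 - 0.064z^3.
Stationarity requires all roots to lie outside the unit circle, i.e. |z| > 1 for every root.
Degree 3: look for a simple real root z0 first, then factor out (1 - z/z0) and solve the remaining quadratic.
Testing z0 = 2.5: P(2.5) = 1 + (-0.24)(2.5) + (0.096)(2.5)^2 + (-0.064)(2.5)^3
  = 1 + (-0.6) + (0.6) + (-1) = 0.  So z_0 = 2.5 is a root, |z_0| = 2.5.
Divide out the factor (1 - 0.4 z) = (1 - z/z0) (since 1/z0 = 0.4):
  P(z) = (1 - 0.4 z)(1 + (0.16) z + (0.16) z^2)
  [check: z-coef 0.16 - (0.4) = -0.24; z^2-coef 0.16 - (0.4)(0.16) = 0.096; z^3-coef -(0.4)(0.16) = -0.064.]
Remaining roots from the quadratic factor 1 + (0.16) z + (0.16) z^2:
  Set 1 + (0.16) z + (0.16) z^2 = 0, i.e. a z^2 + b z + c = 0 with a = 0.16, b = 0.16, c = 1.
  Discriminant D = b^2 - 4ac = (0.16)^2 - 4*(0.16)*1 = 0.0256 - (0.64) = -0.6144.
  D < 0, so the roots are the complex-conjugate pair z = (-b +/- i sqrt(-D)) / (2a) = -0.5 +/- 2.4495i.
  For a conjugate pair |z|^2 = z * conj(z) = (product of roots) = c/a = 1/(0.16) = 6.25, so |z| = sqrt(6.25) = 2.5 for both roots.
Moduli of all roots: 2.5000, 2.5000, 2.5000.
All moduli strictly greater than 1? Yes.
Verdict: Stationary.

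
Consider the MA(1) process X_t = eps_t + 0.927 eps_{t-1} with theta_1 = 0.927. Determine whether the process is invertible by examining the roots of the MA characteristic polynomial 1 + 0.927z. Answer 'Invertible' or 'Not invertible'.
\text{Invertible}

The MA(q) characteristic polynomial is P(z) = 1 + 0.927z.
Invertibility requires all roots to lie outside the unit circle, i.e. |z| > 1 for every root.
This is linear in z: 1 + (0.927) z = 0  =>  z = -1/(0.927) = -1.078749,  |z| = 1.078749.
Moduli of all roots: 1.0787.
All moduli strictly greater than 1? Yes.
Verdict: Invertible.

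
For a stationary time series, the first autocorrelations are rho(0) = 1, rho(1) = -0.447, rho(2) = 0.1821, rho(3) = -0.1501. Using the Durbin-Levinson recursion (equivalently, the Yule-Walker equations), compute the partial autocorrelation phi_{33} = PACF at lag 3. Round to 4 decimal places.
\phi_{33} = -0.0960

The PACF at lag k is phi_{kk}, the last component of the solution
to the Yule-Walker system G_k phi = r_k where
  (G_k)_{ij} = rho(|i - j|), (r_k)_i = rho(i), i,j = 1..k.
Equivalently, Durbin-Levinson gives phi_{kk} iteratively:
  phi_{11} = rho(1)
  phi_{kk} = [rho(k) - sum_{j=1..k-1} phi_{k-1,j} rho(k-j)]
            / [1 - sum_{j=1..k-1} phi_{k-1,j} rho(j)],
  phi_{k,j} = phi_{k-1,j} - phi_{kk} phi_{k-1,k-j},  j = 1..k-1.
Step k = 1:
  phi_11 = rho(1) = -0.447.
Step k = 2:
  phi_22 = [rho(2) - phi_11 rho(1)] / [1 - phi_11 rho(1)] = [0.1821 - (-0.447)(-0.447)] / [1 - (-0.447)(-0.447)]
         = -0.017709 / 0.800191 = -0.022131.
  Update: phi_21 = phi_11 - phi_22 phi_11 = -0.447 - (-0.022131)(-0.447) = -0.456893.
Step k = 3:
  phi_33 = [rho(3) - phi_21 rho(2) - phi_22 rho(1)] / [1 - phi_21 rho(1) - phi_22 rho(2)]
    numerator   = -0.1501 - (-0.456893)(0.1821) - (-0.022131)(-0.447) = -0.07679241
    denominator = 1 - (-0.456893)(-0.447) - (-0.022131)(0.1821) = 0.79979908
  phi_33 = -0.07679241 / 0.79979908 = -0.096.
Therefore phi_{33} = -0.0960.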